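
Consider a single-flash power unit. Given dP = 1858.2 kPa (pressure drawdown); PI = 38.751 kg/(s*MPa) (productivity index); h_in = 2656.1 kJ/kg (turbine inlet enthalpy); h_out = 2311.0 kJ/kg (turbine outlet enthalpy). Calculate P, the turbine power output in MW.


Step 1: mdot = PI * dP / 1000 = 38.751 * 1858.2 / 1000 = 72.00711 kg/s
Step 2: P = mdot*(h_in - h_out)/1000 = 72.00711*(2656.1 - 2311.0)/1000 = 24.850 MW
P = 24.850 MW


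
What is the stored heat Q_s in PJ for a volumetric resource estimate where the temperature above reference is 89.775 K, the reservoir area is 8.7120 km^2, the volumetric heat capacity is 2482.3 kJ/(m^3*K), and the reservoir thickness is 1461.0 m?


Step 1: Vr = A*1e6*hr = 8.712*1e6*1461.0 = 1.272823e+10 m^3
Step 2: Q_s = Vr*rhoc*dT/1e12 = 1.272823e+10*2482.3*89.775/1e12 = 2836.5 PJ
Q_s = 2836.5 PJ


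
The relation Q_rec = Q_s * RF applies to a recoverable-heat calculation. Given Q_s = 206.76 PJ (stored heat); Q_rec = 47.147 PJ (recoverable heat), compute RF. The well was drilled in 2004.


RF = Q_rec / Q_s
RF = 47.147 / 206.76
RF = 0.22803


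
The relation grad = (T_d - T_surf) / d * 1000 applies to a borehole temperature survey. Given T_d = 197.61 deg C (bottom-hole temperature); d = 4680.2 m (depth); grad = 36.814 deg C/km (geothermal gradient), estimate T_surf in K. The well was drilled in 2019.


T_surf = T_d - grad * d / 1000
T_surf = 197.61 - 36.814 * 4680.2 / 1000
T_surf = 25.31312 deg C
Convert to K: 25.31312 + 273.15 = 298.46 K
T_surf = 298.46 K


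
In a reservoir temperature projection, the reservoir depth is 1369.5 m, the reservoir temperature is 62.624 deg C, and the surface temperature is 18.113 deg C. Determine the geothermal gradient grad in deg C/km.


grad = (T_res - T_surf) / d * 1000
grad = (62.624 - 18.113) / 1369.5 * 1000
grad = 32.502 deg C/km


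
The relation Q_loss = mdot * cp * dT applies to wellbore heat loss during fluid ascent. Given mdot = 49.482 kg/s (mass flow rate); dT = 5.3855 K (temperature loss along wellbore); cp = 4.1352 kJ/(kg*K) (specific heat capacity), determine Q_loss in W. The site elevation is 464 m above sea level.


Q_loss = mdot * cp * dT
Q_loss = 49.482 * 4.1352 * 5.3855
Q_loss = 1101.970 kW
Convert: 1101.970 kW * 1000.0 = 1.1020e+06 W
Q_loss = 1.1020e+06 W


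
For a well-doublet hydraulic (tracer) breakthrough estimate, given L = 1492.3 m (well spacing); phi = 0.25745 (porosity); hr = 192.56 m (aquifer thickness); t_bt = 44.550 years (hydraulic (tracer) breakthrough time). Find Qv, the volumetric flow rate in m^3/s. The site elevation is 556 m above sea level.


Qv = pi*hr*phi*L^2 / (3*t_bt*365.25*86400)
Qv = pi*192.56*0.25745*1492.3^2 / (3*44.550*365.25*86400)
Qv = 0.082233 m^3/s


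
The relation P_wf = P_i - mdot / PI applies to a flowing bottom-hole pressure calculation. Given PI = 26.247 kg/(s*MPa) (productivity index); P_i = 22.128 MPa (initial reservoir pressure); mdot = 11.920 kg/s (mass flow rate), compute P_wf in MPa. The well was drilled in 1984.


P_wf = P_i - mdot / PI
P_wf = 22.128 - 11.920 / 26.247
P_wf = 21.674 MPa


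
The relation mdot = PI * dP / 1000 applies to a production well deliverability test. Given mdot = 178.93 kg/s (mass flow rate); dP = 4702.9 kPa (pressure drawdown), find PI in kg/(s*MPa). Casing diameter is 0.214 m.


PI = mdot * 1000 / dP
PI = 178.93 * 1000 / 4702.9
PI = 38.047 kg/(s*MPa)


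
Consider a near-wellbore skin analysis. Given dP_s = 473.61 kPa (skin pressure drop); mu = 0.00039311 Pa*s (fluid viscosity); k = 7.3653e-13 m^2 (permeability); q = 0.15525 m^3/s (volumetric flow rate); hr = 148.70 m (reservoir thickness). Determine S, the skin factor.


S = dP_s * 1000 * 2*pi*k*hr / (q*mu)
S = 473.61 * 1000 * 2*pi*7.3653e-13*148.70 / (0.15525*0.00039311)
S = 5.3402


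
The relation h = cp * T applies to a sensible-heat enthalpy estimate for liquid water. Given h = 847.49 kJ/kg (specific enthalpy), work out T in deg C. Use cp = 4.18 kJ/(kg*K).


T = h / cp
T = 847.49 / 4.18
T = 202.75 deg C


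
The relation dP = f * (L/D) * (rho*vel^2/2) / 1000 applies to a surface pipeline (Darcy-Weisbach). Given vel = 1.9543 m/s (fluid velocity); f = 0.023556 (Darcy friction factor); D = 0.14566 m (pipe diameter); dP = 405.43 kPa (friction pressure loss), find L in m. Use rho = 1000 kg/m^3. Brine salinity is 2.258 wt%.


L = dP*1000*D / (f*rho*vel^2/2)
L = 405.43*1000*0.14566 / (0.023556*1000*1.9543^2/2)
L = 1312.8 m


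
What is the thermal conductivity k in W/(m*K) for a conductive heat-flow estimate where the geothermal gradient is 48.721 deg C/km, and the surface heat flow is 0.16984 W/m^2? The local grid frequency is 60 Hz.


k = q * 1000 / grad
k = 0.16984 * 1000 / 48.721
k = 3.4860 W/(m*K)


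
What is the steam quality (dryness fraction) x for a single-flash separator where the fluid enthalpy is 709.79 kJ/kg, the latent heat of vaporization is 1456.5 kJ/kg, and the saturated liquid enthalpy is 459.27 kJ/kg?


x = (h - hf) / hfg
x = (709.79 - 459.27) / 1456.5
x = 0.17200


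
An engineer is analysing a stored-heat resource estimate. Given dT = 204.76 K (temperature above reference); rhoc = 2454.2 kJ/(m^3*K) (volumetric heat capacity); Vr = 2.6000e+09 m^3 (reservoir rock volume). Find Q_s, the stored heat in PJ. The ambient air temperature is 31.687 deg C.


Q_s = Vr * rhoc * dT / 1e12
Q_s = 2.6000e+09 * 2454.2 * 204.76 / 1e12
Q_s = 1306.6 PJ


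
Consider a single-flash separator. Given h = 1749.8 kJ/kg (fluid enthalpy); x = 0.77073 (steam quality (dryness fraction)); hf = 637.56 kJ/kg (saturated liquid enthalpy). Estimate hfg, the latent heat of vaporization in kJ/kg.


hfg = (h - hf) / x
hfg = (1749.8 - 637.56) / 0.77073
hfg = 1443.1 kJ/kg


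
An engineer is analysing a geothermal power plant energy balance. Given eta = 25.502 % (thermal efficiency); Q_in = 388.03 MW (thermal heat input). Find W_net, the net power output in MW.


W_net = eta / 100 * Q_in
W_net = 25.502 / 100 * 388.03
W_net = 98.955 MW


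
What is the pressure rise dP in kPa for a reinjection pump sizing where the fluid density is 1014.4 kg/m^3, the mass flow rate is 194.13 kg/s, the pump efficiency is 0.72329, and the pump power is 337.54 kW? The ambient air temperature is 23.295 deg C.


dP = P_pump * rho * eta / mdot
dP = 337.54 * 1014.4 * 0.72329 / 194.13
dP = 1275.7 kPa


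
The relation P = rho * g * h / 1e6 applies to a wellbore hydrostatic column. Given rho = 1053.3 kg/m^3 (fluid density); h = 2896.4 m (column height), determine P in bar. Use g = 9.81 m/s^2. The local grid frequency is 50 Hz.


P = rho * g * h / 1e6
P = 1053.3 * 9.81 * 2896.4 / 1e6
P = 29.92813 MPa
Convert: 29.92813 MPa * 10.0 = 299.28 bar
P = 299.28 bar


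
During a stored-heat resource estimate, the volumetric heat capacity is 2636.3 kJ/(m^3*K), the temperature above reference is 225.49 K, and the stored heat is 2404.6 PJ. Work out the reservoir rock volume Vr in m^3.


Vr = Q_s * 1e12 / (rhoc * dT)
Vr = 2404.6 * 1e12 / (2636.3 * 225.49)
Vr = 4.0450e+09 m^3


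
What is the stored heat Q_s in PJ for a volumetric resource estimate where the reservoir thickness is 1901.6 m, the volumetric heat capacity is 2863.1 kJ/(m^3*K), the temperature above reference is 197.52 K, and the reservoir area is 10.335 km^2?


Step 1: Vr = A*1e6*hr = 10.335*1e6*1901.6 = 1.965304e+10 m^3
Step 2: Q_s = Vr*rhoc*dT/1e12 = 1.965304e+10*2863.1*197.52/1e12 = 11114 PJ
Q_s = 11114 PJ


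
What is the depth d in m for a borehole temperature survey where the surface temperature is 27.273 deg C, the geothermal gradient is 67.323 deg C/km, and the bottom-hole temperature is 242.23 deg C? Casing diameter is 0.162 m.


d = (T_d - T_surf) / grad * 1000
d = (242.23 - 27.273) / 67.323 * 1000
d = 3192.9 m


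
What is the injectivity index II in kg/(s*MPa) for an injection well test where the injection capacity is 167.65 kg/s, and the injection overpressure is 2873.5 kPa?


II = mdot * 1000 / dP
II = 167.65 * 1000 / 2873.5
II = 58.343 kg/(s*MPa)


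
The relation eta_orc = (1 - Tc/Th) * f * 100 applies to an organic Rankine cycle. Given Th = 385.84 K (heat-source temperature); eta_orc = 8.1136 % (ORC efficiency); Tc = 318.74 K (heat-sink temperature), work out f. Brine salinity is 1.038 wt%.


f = (eta_orc/100) / (1 - Tc/Th)
f = (8.1136/100) / (1 - 318.74/385.84)
f = 0.46655


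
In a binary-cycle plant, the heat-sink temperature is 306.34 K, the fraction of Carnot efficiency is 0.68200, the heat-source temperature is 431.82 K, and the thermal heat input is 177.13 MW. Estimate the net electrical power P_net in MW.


Step 1: eta = (1 - Tc/Th)*f = (1 - 306.34/431.82)*0.682 = 0.1981783
Step 2: P_net = eta * Q_in = 0.1981783 * 177.13 = 35.103 MW
P_net = 35.103 MW


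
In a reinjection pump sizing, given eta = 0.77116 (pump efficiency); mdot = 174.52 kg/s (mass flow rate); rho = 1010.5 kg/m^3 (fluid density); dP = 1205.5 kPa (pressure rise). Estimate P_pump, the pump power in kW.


P_pump = mdot * dP / (rho * eta)
P_pump = 174.52 * 1205.5 / (1010.5 * 0.77116)
P_pump = 269.98 kW


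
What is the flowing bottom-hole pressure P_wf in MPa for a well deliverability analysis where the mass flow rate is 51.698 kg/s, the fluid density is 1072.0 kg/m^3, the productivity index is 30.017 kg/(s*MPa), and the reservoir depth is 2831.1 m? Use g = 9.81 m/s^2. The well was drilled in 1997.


Step 1: P_i = rho*g*h/1e6 = 1072.0*9.81*2831.1/1e6 = 29.77275 MPa
Step 2: P_wf = P_i - mdot/PI = 29.77275 - 51.698/30.017 = 28.050 MPa
P_wf = 28.050 MPa


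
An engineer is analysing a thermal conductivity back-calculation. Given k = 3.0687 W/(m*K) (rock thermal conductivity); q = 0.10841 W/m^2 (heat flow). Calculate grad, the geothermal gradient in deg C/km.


grad = q / k * 1000
grad = 0.10841 / 3.0687 * 1000
grad = 35.328 deg C/km


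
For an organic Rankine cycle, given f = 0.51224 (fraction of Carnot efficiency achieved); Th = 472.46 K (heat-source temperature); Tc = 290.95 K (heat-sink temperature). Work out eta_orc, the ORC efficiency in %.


eta_orc = (1 - Tc/Th) * f * 100
eta_orc = (1 - 290.95/472.46) * 0.51224 * 100
eta_orc = 19.679 %


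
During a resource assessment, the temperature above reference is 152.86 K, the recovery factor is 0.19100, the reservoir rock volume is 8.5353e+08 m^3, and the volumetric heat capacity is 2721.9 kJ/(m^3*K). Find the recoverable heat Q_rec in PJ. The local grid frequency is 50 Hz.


Step 1: Q_s = Vr*rhoc*dT/1e12 = 8.5353e+08*2721.9*152.86/1e12 = 355.1279 PJ
Step 2: Q_rec = Q_s * RF = 355.1279 * 0.191 = 67.829 PJ
Q_rec = 67.829 PJ


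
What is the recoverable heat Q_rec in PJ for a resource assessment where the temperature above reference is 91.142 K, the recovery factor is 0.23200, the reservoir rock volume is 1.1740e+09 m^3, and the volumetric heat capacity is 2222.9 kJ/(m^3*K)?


Step 1: Q_s = Vr*rhoc*dT/1e12 = 1.1740e+09*2222.9*91.142/1e12 = 237.8519 PJ
Step 2: Q_rec = Q_s * RF = 237.8519 * 0.232 = 55.182 PJ
Q_rec = 55.182 PJ


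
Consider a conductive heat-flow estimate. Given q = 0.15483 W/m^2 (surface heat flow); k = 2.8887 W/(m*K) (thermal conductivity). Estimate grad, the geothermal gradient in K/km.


grad = q * 1000 / k
grad = 0.15483 * 1000 / 2.8887
grad = 53.59850 deg C/km
Convert: 53.59850 deg C/km * 1.0 = 53.599 K/km
grad = 53.599 K/km


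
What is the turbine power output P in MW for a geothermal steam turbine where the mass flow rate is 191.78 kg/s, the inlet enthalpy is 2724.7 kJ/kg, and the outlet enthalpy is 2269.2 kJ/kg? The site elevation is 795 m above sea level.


P = mdot * (h_in - h_out) / 1000
P = 191.78 * (2724.7 - 2269.2) / 1000
P = 87.356 MW


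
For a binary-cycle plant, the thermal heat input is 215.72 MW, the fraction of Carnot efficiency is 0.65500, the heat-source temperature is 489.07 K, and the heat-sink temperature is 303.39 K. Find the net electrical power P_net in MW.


Step 1: eta = (1 - Tc/Th)*f = (1 - 303.39/489.07)*0.655 = 0.2486769
Step 2: P_net = eta * Q_in = 0.2486769 * 215.72 = 53.645 MW
P_net = 53.645 MW


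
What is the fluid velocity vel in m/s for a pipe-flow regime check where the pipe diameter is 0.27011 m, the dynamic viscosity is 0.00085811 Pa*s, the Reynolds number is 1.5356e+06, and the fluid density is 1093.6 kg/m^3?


vel = Re * mu / (rho * D)
vel = 1.5356e+06 * 0.00085811 / (1093.6 * 0.27011)
vel = 4.4609 m/s


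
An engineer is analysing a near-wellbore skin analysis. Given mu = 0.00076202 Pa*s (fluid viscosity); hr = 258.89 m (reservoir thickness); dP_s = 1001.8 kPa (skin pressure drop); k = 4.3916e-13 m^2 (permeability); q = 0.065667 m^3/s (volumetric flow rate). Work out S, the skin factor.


S = dP_s * 1000 * 2*pi*k*hr / (q*mu)
S = 1001.8 * 1000 * 2*pi*4.3916e-13*258.89 / (0.065667*0.00076202)
S = 14.302


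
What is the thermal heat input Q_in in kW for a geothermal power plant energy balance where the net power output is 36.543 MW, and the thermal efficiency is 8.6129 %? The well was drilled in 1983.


Q_in = W_net / (eta / 100)
Q_in = 36.543 / (8.6129 / 100)
Q_in = 424.2822 MW
Convert: 424.2822 MW * 1000.0 = 4.2428e+05 kW
Q_in = 4.2428e+05 kW


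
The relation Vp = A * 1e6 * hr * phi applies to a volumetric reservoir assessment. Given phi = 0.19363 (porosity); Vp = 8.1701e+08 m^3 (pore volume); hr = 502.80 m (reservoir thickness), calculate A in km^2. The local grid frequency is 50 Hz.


A = Vp / (1e6 * hr * phi)
A = 8.1701e+08 / (1e6 * 502.80 * 0.19363)
A = 8.3919 km^2


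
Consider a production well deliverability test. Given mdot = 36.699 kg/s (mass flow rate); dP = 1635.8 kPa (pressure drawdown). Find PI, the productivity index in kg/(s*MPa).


PI = mdot * 1000 / dP
PI = 36.699 * 1000 / 1635.8
PI = 22.435 kg/(s*MPa)


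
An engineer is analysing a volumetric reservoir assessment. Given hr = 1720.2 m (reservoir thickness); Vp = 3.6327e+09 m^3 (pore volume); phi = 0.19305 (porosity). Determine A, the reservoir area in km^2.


A = Vp / (1e6 * hr * phi)
A = 3.6327e+09 / (1e6 * 1720.2 * 0.19305)
A = 10.939 km^2


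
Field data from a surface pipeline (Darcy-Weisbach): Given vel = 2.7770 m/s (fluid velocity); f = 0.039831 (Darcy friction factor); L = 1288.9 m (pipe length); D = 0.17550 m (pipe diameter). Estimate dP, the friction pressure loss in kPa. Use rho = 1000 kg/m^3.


dP = f * (L/D) * (rho*vel^2/2) / 1000
dP = 0.039831 * (1288.9/0.17550) * (1000*2.7770^2/2) / 1000
dP = 1127.9 kPa


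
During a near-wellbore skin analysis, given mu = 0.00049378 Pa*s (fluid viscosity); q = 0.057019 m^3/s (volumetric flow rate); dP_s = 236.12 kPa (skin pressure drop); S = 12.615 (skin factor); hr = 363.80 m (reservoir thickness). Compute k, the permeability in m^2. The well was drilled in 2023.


k = S*q*mu / (2*pi*dP_s*1000*hr)
k = 12.615*0.057019*0.00049378 / (2*pi*236.12*1000*363.80)
k = 6.5806e-13 m^2


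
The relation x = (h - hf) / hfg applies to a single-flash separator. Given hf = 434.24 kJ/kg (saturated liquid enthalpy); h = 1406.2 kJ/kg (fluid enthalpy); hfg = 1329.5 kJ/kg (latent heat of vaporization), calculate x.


x = (h - hf) / hfg
x = (1406.2 - 434.24) / 1329.5
x = 0.73107


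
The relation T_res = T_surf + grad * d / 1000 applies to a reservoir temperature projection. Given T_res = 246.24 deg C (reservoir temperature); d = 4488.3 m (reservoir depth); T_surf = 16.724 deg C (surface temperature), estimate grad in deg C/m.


grad = (T_res - T_surf) / d * 1000
grad = (246.24 - 16.724) / 4488.3 * 1000
grad = 51.13651 deg C/km
Convert: 51.13651 deg C/km * 0.001 = 0.051137 deg C/m
grad = 0.051137 deg C/m


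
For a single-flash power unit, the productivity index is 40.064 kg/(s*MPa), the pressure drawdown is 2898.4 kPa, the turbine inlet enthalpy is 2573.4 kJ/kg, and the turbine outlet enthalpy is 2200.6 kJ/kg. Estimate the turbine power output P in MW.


Step 1: mdot = PI * dP / 1000 = 40.064 * 2898.4 / 1000 = 116.1215 kg/s
Step 2: P = mdot*(h_in - h_out)/1000 = 116.1215*(2573.4 - 2200.6)/1000 = 43.290 MW
P = 43.290 MW


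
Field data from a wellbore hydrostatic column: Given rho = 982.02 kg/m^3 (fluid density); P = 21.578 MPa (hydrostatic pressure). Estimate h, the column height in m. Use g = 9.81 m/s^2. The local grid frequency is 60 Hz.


h = P * 1e6 / (g * rho)
h = 21.578 * 1e6 / (9.81 * 982.02)
h = 2239.9 m


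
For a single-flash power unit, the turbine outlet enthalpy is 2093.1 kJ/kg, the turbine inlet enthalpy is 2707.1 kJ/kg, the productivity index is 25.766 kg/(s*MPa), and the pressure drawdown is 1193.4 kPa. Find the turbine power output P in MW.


Step 1: mdot = PI * dP / 1000 = 25.766 * 1193.4 / 1000 = 30.74914 kg/s
Step 2: P = mdot*(h_in - h_out)/1000 = 30.74914*(2707.1 - 2093.1)/1000 = 18.880 MW
P = 18.880 MW


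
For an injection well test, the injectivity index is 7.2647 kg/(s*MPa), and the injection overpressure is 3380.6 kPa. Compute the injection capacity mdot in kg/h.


mdot = II * dP / 1000
mdot = 7.2647 * 3380.6 / 1000
mdot = 24.55904 kg/s
Convert: 24.55904 kg/s * 3600.0 = 88413 kg/h
mdot = 88413 kg/h


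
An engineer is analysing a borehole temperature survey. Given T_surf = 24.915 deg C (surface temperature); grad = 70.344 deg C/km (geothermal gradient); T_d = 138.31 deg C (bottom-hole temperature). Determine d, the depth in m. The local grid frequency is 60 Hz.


d = (T_d - T_surf) / grad * 1000
d = (138.31 - 24.915) / 70.344 * 1000
d = 1612.0 m


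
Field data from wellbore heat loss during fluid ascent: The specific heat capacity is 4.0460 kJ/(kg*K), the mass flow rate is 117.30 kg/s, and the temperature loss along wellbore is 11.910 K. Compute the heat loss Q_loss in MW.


Q_loss = mdot * cp * dT
Q_loss = 117.30 * 4.0460 * 11.910
Q_loss = 5652.436 kW
Convert: 5652.436 kW * 0.001 = 5.6524 MW
Q_loss = 5.6524 MW


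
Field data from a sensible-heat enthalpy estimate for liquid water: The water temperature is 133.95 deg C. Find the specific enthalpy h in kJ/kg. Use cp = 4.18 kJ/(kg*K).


h = cp * T
h = 4.18 * 133.95
h = 559.91 kJ/kg


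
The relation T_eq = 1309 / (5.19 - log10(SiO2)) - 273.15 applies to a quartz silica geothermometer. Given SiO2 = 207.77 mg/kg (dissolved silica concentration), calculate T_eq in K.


T_eq = 1309 / (5.19 - log10(SiO2)) - 273.15
T_eq = 1309 / (5.19 - log10(207.77)) - 273.15
T_eq = 182.5638 deg C
Convert to K: 182.5638 + 273.15 = 455.71 K
T_eq = 455.71 K


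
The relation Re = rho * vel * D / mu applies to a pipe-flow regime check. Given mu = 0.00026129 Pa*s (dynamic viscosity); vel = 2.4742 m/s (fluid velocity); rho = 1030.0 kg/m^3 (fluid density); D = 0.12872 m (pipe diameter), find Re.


Re = rho * vel * D / mu
Re = 1030.0 * 2.4742 * 0.12872 / 0.00026129
Re = 1.2554e+06


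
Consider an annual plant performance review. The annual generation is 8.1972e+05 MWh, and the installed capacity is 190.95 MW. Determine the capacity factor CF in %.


CF = E_a / (cap * 8760) * 100
CF = 8.1972e+05 / (190.95 * 8760) * 100
CF = 49.005 %


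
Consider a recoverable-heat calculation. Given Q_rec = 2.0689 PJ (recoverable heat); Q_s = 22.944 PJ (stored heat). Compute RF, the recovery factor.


RF = Q_rec / Q_s
RF = 2.0689 / 22.944
RF = 0.090172


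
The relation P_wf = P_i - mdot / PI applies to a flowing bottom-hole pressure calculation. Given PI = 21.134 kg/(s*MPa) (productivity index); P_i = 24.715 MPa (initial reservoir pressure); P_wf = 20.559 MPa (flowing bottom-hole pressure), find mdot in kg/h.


mdot = (P_i - P_wf) * PI
mdot = (24.715 - 20.559) * 21.134
mdot = 87.83290 kg/s
Convert: 87.83290 kg/s * 3600.0 = 3.1620e+05 kg/h
mdot = 3.1620e+05 kg/h


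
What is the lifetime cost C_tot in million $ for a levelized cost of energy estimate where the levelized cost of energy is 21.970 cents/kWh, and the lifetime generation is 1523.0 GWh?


C_tot = LCOE / 100 * E_tot
C_tot = 21.970 / 100 * 1523.0
C_tot = 334.60 million $


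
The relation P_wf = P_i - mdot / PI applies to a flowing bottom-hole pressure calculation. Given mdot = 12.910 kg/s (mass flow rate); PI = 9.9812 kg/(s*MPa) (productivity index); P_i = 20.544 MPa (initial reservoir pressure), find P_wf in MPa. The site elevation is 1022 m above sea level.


P_wf = P_i - mdot / PI
P_wf = 20.544 - 12.910 / 9.9812
P_wf = 19.251 MPa


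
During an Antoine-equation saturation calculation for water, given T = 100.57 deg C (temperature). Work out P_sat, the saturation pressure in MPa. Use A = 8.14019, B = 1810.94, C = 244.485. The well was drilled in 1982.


P_sat = 10^(A - B/(C + T)) / 760 * 0.101325
P_sat = 10^(8.14019 - 1810.94/(244.485 + 100.57)) / 760 * 0.101325
P_sat = 0.10395 MPa


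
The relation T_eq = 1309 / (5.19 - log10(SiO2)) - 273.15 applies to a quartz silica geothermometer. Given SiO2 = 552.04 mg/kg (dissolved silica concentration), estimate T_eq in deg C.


T_eq = 1309 / (5.19 - log10(SiO2)) - 273.15
T_eq = 1309 / (5.19 - log10(552.04)) - 273.15
T_eq = 261.57 deg C


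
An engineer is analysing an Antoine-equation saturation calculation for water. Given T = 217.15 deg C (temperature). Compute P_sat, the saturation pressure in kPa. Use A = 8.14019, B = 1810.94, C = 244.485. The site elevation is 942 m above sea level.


P_sat = 10^(A - B/(C + T)) / 760 * 0.101325
P_sat = 10^(8.14019 - 1810.94/(244.485 + 217.15)) / 760 * 0.101325
P_sat = 2.198924 MPa
Convert: 2.198924 MPa * 1000.0 = 2198.9 kPa
P_sat = 2198.9 kPa


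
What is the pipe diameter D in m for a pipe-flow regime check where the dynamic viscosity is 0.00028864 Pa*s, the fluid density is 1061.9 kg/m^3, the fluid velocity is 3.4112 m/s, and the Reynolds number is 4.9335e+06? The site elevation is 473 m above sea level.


D = Re * mu / (rho * vel)
D = 4.9335e+06 * 0.00028864 / (1061.9 * 3.4112)
D = 0.39312 m


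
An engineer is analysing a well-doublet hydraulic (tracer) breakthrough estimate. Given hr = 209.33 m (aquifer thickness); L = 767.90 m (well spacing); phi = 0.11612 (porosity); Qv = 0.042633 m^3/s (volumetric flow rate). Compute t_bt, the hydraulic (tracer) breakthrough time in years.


t_bt = pi * hr * phi * L^2 / (3 * Qv) / (365.25*86400)
t_bt = pi * 209.33 * 0.11612 * 767.90^2 / (3 * 0.042633) / (365.25*86400)
t_bt = 11.156 years


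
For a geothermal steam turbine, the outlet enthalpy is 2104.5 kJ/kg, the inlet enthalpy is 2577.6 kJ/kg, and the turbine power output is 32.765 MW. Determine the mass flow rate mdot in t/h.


mdot = P * 1000 / (h_in - h_out)
mdot = 32.765 * 1000 / (2577.6 - 2104.5)
mdot = 69.25597 kg/s
Convert: 69.25597 kg/s * 3.6 = 249.32 t/h
mdot = 249.32 t/h


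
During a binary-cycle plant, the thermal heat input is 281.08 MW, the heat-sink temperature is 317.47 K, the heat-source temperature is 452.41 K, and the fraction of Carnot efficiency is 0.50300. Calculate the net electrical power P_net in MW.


Step 1: eta = (1 - Tc/Th)*f = (1 - 317.47/452.41)*0.503 = 0.1500294
Step 2: P_net = eta * Q_in = 0.1500294 * 281.08 = 42.170 MW
P_net = 42.170 MW


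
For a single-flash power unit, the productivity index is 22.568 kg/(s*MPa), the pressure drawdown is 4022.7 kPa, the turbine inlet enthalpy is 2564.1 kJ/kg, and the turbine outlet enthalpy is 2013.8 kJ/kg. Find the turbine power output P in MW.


Step 1: mdot = PI * dP / 1000 = 22.568 * 4022.7 / 1000 = 90.78429 kg/s
Step 2: P = mdot*(h_in - h_out)/1000 = 90.78429*(2564.1 - 2013.8)/1000 = 49.959 MW
P = 49.959 MW


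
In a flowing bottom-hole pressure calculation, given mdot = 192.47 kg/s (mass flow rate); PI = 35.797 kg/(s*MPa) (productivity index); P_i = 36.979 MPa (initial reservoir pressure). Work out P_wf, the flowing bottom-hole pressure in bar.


P_wf = P_i - mdot / PI
P_wf = 36.979 - 192.47 / 35.797
P_wf = 31.60229 MPa
Convert: 31.60229 MPa * 10.0 = 316.02 bar
P_wf = 316.02 bar


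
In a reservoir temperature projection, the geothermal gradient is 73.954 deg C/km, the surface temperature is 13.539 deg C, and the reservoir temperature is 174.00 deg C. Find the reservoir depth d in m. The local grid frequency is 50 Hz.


d = (T_res - T_surf) / grad * 1000
d = (174.00 - 13.539) / 73.954 * 1000
d = 2169.7 m


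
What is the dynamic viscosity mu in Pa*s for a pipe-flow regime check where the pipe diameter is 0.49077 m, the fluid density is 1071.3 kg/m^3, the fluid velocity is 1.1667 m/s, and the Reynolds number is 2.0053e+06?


mu = rho * vel * D / Re
mu = 1071.3 * 1.1667 * 0.49077 / 2.0053e+06
mu = 0.00030589 Pa*s


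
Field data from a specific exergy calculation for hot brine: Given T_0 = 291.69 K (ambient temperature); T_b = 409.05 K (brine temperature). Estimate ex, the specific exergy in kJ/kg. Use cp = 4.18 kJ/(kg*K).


ex = cp * ((T_b - T_0) - T_0 * ln(T_b/T_0))
ex = 4.18 * ((409.05 - 291.69) - 291.69 * ln(409.05/291.69))
ex = 78.276 kJ/kg


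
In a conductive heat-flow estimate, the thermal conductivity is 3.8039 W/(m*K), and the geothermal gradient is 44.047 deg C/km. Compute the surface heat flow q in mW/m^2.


q = k * grad / 1000
q = 3.8039 * 44.047 / 1000
q = 0.1675504 W/m^2
Convert: 0.1675504 W/m^2 * 1000.0 = 167.55 mW/m^2
q = 167.55 mW/m^2


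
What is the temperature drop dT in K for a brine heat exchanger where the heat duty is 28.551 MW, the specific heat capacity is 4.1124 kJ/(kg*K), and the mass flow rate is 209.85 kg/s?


dT = Q * 1000 / (mdot * cp)
dT = 28.551 * 1000 / (209.85 * 4.1124)
dT = 33.084 K


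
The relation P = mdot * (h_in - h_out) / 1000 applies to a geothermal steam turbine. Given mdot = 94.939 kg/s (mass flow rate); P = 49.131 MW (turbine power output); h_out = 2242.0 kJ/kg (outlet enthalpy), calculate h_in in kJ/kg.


h_in = h_out + P * 1000 / mdot
h_in = 2242.0 + 49.131 * 1000 / 94.939
h_in = 2759.5 kJ/kg


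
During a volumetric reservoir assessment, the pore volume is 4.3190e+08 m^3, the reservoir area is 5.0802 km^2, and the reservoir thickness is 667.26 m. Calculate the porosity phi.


phi = Vp / (A * 1e6 * hr)
phi = 4.3190e+08 / (5.0802 * 1e6 * 667.26)
phi = 0.12741


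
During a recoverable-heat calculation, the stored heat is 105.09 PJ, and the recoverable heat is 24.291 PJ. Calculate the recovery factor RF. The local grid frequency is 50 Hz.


RF = Q_rec / Q_s
RF = 24.291 / 105.09
RF = 0.23114


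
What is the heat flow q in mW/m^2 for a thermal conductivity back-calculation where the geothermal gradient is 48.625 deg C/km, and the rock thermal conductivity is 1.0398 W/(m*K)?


q = k * grad / 1000
q = 1.0398 * 48.625 / 1000
q = 0.05056028 W/m^2
Convert: 0.05056028 W/m^2 * 1000.0 = 50.560 mW/m^2
q = 50.560 mW/m^2


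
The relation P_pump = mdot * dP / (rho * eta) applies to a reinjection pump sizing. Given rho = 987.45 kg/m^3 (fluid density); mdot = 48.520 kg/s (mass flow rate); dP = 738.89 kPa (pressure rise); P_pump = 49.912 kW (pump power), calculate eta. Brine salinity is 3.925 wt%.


eta = mdot * dP / (rho * P_pump)
eta = 48.520 * 738.89 / (987.45 * 49.912)
eta = 0.72741


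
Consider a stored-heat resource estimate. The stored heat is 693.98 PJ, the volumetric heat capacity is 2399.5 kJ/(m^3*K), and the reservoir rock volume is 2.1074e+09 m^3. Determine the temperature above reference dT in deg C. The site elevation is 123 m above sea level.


dT = Q_s * 1e12 / (Vr * rhoc)
dT = 693.98 * 1e12 / (2.1074e+09 * 2399.5)
dT = 137.2395 K
Convert (temperature difference, 1 K = 1 deg C): 137.2395 K = 137.2395 deg C
dT = 137.24 deg C


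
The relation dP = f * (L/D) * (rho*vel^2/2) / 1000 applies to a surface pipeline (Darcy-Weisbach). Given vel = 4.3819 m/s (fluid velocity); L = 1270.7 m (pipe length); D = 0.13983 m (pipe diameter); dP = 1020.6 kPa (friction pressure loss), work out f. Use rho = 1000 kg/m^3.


f = dP*1000 / ((L/D)*(rho*vel^2/2))
f = 1020.6*1000 / ((1270.7/0.13983)*(1000*4.3819^2/2))
f = 0.011698


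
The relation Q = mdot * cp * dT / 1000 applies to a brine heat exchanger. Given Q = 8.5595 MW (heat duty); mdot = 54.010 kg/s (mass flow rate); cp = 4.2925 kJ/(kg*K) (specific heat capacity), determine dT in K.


dT = Q * 1000 / (mdot * cp)
dT = 8.5595 * 1000 / (54.010 * 4.2925)
dT = 36.920 K


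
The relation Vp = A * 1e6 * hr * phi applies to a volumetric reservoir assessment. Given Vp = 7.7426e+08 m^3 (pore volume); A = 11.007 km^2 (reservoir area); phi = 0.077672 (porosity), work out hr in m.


hr = Vp / (A * 1e6 * phi)
hr = 7.7426e+08 / (11.007 * 1e6 * 0.077672)
hr = 905.64 m


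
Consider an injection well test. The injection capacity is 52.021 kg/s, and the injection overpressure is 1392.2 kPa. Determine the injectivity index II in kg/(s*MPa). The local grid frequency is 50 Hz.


II = mdot * 1000 / dP
II = 52.021 * 1000 / 1392.2
II = 37.366 kg/(s*MPa)


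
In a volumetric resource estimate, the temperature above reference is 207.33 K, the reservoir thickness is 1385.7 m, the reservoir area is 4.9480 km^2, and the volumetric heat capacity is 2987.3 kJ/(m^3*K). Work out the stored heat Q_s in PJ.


Step 1: Vr = A*1e6*hr = 4.948*1e6*1385.7 = 6.856444e+09 m^3
Step 2: Q_s = Vr*rhoc*dT/1e12 = 6.856444e+09*2987.3*207.33/1e12 = 4246.6 PJ
Q_s = 4246.6 PJ


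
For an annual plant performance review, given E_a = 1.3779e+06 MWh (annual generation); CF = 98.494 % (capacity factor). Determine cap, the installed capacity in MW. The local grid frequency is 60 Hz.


cap = E_a / (CF/100 * 8760)
cap = 1.3779e+06 / (98.494/100 * 8760)
cap = 159.70 MW


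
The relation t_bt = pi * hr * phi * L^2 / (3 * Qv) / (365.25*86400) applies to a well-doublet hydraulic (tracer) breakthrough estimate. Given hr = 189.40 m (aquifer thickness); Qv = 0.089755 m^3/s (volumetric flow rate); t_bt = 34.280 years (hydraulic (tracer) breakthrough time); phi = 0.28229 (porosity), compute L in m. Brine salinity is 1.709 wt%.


L = sqrt(t_bt*365.25*86400*3*Qv / (pi*hr*phi))
L = sqrt(34.280*365.25*86400*3*0.089755 / (pi*189.40*0.28229))
L = 1316.9 m


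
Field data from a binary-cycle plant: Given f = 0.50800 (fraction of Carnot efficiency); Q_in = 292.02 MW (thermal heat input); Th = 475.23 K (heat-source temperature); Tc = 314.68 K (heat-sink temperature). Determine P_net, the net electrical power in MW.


Step 1: eta = (1 - Tc/Th)*f = (1 - 314.68/475.23)*0.508 = 0.1716209
Step 2: P_net = eta * Q_in = 0.1716209 * 292.02 = 50.117 MW
P_net = 50.117 MW


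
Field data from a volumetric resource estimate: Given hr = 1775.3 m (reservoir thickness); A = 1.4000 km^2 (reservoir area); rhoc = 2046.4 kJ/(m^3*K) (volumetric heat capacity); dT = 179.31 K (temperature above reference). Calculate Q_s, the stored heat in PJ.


Step 1: Vr = A*1e6*hr = 1.4*1e6*1775.3 = 2.485420e+09 m^3
Step 2: Q_s = Vr*rhoc*dT/1e12 = 2.485420e+09*2046.4*179.31/1e12 = 912.00 PJ
Q_s = 912.00 PJ


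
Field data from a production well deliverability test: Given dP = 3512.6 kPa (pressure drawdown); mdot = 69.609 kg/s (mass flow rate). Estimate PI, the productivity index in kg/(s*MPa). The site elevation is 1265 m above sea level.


PI = mdot * 1000 / dP
PI = 69.609 * 1000 / 3512.6
PI = 19.817 kg/(s*MPa)


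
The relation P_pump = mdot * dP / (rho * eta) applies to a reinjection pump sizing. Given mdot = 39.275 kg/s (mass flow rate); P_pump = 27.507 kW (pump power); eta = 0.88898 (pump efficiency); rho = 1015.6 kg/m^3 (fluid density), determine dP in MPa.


dP = P_pump * rho * eta / mdot
dP = 27.507 * 1015.6 * 0.88898 / 39.275
dP = 632.3270 kPa
Convert: 632.3270 kPa * 0.001 = 0.63233 MPa
dP = 0.63233 MPa


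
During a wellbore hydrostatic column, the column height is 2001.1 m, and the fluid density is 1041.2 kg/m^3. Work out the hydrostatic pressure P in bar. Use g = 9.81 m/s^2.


P = rho * g * h / 1e6
P = 1041.2 * 9.81 * 2001.1 / 1e6
P = 20.43958 MPa
Convert: 20.43958 MPa * 10.0 = 204.40 bar
P = 204.40 bar


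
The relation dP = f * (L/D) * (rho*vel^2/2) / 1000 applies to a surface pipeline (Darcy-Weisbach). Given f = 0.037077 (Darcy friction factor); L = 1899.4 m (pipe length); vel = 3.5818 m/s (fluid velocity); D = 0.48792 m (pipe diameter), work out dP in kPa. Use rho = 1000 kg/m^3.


dP = f * (L/D) * (rho*vel^2/2) / 1000
dP = 0.037077 * (1899.4/0.48792) * (1000*3.5818^2/2) / 1000
dP = 925.86 kPa


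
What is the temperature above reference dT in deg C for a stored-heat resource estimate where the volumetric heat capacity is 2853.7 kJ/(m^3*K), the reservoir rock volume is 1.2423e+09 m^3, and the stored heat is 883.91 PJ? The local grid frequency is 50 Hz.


dT = Q_s * 1e12 / (Vr * rhoc)
dT = 883.91 * 1e12 / (1.2423e+09 * 2853.7)
dT = 249.3293 K
Convert (temperature difference, 1 K = 1 deg C): 249.3293 K = 249.3293 deg C
dT = 249.33 deg C


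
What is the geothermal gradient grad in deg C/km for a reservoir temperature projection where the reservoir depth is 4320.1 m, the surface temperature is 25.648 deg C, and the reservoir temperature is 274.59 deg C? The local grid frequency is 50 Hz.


grad = (T_res - T_surf) / d * 1000
grad = (274.59 - 25.648) / 4320.1 * 1000
grad = 57.624 deg C/km


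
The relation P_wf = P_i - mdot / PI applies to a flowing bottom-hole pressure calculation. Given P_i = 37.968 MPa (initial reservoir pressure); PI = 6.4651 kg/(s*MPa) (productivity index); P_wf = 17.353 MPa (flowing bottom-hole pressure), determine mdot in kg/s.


mdot = (P_i - P_wf) * PI
mdot = (37.968 - 17.353) * 6.4651
mdot = 133.28 kg/s


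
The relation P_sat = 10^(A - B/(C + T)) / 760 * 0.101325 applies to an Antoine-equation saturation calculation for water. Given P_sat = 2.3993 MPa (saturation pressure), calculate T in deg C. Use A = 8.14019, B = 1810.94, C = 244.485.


T = B / (A - log10(P_sat * 760 / 0.101325)) - C
T = 1810.94 / (8.14019 - log10(2.3993 * 760 / 0.101325)) - 244.485
T = 221.65 deg C


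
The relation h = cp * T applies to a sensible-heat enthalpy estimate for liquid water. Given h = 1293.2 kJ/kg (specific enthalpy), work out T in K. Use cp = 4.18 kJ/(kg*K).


T = h / cp
T = 1293.2 / 4.18
T = 309.3780 deg C
Convert to K: 309.3780 + 273.15 = 582.53 K
T = 582.53 K


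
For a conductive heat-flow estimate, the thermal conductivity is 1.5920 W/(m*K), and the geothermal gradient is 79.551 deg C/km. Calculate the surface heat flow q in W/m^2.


q = k * grad / 1000
q = 1.5920 * 79.551 / 1000
q = 0.12665 W/m^2


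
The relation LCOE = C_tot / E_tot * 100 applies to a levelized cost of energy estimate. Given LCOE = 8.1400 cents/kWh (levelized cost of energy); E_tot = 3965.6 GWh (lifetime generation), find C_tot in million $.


C_tot = LCOE / 100 * E_tot
C_tot = 8.1400 / 100 * 3965.6
C_tot = 322.80 million $


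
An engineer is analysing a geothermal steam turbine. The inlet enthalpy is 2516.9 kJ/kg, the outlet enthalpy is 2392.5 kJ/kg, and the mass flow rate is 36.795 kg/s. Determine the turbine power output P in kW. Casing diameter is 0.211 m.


P = mdot * (h_in - h_out) / 1000
P = 36.795 * (2516.9 - 2392.5) / 1000
P = 4.577298 MW
Convert: 4.577298 MW * 1000.0 = 4577.3 kW
P = 4577.3 kW


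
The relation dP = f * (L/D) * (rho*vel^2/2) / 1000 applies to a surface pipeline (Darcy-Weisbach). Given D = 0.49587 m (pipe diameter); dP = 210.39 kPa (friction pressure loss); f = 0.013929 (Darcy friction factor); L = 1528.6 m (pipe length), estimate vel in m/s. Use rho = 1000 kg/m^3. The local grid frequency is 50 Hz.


vel = sqrt(dP*1000*2*D / (f*L*rho))
vel = sqrt(210.39*1000*2*0.49587 / (0.013929*1528.6*1000))
vel = 3.1304 m/s


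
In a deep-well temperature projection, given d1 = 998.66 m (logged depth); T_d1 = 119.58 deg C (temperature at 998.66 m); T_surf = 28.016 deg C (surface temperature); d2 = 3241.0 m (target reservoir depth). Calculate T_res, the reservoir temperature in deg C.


Step 1: grad = (T_d1 - T_surf)/d1 * 1000 = (119.58 - 28.016)/998.66 * 1000 = 91.68686 deg C/km
Step 2: T_res = T_surf + grad*d2/1000 = 28.016 + 91.68686*3241.0/1000 = 325.17 deg C
T_res = 325.17 deg C


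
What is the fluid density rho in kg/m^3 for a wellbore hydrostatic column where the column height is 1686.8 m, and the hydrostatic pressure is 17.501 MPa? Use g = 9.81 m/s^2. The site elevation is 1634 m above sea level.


rho = P * 1e6 / (g * h)
rho = 17.501 * 1e6 / (9.81 * 1686.8)
rho = 1057.6 kg/m^3


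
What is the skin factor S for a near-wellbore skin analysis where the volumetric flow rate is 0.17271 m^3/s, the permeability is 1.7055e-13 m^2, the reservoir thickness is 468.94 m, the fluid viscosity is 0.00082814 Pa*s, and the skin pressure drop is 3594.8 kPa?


S = dP_s * 1000 * 2*pi*k*hr / (q*mu)
S = 3594.8 * 1000 * 2*pi*1.7055e-13*468.94 / (0.17271*0.00082814)
S = 12.630


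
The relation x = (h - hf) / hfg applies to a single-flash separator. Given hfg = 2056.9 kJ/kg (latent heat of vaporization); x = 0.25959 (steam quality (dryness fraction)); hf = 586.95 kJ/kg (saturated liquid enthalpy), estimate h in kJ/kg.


h = hf + x * hfg
h = 586.95 + 0.25959 * 2056.9
h = 1120.9 kJ/kg


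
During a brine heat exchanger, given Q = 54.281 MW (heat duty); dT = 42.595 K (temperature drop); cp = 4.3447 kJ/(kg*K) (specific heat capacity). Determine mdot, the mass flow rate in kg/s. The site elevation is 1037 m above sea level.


mdot = Q * 1000 / (cp * dT)
mdot = 54.281 * 1000 / (4.3447 * 42.595)
mdot = 293.31 kg/s


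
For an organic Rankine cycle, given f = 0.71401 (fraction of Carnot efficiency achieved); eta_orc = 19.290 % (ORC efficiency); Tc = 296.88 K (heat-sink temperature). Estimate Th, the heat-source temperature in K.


Th = Tc / (1 - (eta_orc/100)/f)
Th = 296.88 / (1 - (19.290/100)/0.71401)
Th = 406.78 K


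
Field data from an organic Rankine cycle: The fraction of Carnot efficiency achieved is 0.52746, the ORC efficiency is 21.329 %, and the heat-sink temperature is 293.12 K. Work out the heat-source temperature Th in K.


Th = Tc / (1 - (eta_orc/100)/f)
Th = 293.12 / (1 - (21.329/100)/0.52746)
Th = 492.12 K


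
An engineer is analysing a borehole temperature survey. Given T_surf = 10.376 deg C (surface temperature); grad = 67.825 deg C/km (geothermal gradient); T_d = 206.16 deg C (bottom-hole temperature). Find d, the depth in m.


d = (T_d - T_surf) / grad * 1000
d = (206.16 - 10.376) / 67.825 * 1000
d = 2886.6 m


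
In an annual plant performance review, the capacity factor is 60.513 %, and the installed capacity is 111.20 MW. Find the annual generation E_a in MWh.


E_a = CF / 100 * cap * 8760
E_a = 60.513 / 100 * 111.20 * 8760
E_a = 5.8946e+05 MWh


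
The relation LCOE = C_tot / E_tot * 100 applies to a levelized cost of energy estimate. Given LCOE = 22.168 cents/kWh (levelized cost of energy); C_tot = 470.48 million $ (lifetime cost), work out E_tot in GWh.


E_tot = C_tot / LCOE * 100
E_tot = 470.48 / 22.168 * 100
E_tot = 2122.3 GWh


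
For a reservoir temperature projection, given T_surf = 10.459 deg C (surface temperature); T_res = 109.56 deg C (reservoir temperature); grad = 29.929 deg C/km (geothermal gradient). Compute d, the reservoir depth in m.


d = (T_res - T_surf) / grad * 1000
d = (109.56 - 10.459) / 29.929 * 1000
d = 3311.2 m


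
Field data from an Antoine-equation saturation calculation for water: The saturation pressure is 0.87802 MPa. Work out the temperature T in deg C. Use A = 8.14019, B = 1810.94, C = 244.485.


T = B / (A - log10(P_sat * 760 / 0.101325)) - C
T = 1810.94 / (8.14019 - log10(0.87802 * 760 / 0.101325)) - 244.485
T = 174.56 deg C


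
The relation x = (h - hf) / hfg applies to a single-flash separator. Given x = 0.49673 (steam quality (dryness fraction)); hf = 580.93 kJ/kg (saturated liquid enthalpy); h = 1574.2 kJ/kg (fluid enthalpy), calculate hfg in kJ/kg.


hfg = (h - hf) / x
hfg = (1574.2 - 580.93) / 0.49673
hfg = 1999.6 kJ/kg


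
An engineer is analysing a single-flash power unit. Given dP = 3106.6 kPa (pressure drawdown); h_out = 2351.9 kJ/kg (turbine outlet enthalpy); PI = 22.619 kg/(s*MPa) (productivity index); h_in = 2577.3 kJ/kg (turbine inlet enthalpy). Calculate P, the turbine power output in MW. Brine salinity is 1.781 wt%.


Step 1: mdot = PI * dP / 1000 = 22.619 * 3106.6 / 1000 = 70.26819 kg/s
Step 2: P = mdot*(h_in - h_out)/1000 = 70.26819*(2577.3 - 2351.9)/1000 = 15.838 MW
P = 15.838 MW
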